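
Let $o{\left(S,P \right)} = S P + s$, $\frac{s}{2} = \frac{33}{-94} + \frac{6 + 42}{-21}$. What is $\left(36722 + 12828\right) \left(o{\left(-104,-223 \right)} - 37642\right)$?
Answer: $- \frac{235649146750}{329} \approx -7.1626 \cdot 10^{8}$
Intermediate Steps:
$s = - \frac{1735}{329}$ ($s = 2 \left(\frac{33}{-94} + \frac{6 + 42}{-21}\right) = 2 \left(33 \left(- \frac{1}{94}\right) + 48 \left(- \frac{1}{21}\right)\right) = 2 \left(- \frac{33}{94} - \frac{16}{7}\right) = 2 \left(- \frac{1735}{658}\right) = - \frac{1735}{329} \approx -5.2736$)
$o{\left(S,P \right)} = - \frac{1735}{329} + P S$ ($o{\left(S,P \right)} = S P - \frac{1735}{329} = P S - \frac{1735}{329} = - \frac{1735}{329} + P S$)
$\left(36722 + 12828\right) \left(o{\left(-104,-223 \right)} - 37642\right) = \left(36722 + 12828\right) \left(\left(- \frac{1735}{329} - -23192\right) - 37642\right) = 49550 \left(\left(- \frac{1735}{329} + 23192\right) - 37642\right) = 49550 \left(\frac{7628433}{329} - 37642\right) = 49550 \left(- \frac{4755785}{329}\right) = - \frac{235649146750}{329}$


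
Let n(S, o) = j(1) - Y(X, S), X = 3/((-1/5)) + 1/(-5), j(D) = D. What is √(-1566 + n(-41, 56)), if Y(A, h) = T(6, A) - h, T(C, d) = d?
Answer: I*√39770/5 ≈ 39.885*I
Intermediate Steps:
X = -76/5 (X = 3/((-1*⅕)) + 1*(-⅕) = 3/(-⅕) - ⅕ = 3*(-5) - ⅕ = -15 - ⅕ = -76/5 ≈ -15.200)
Y(A, h) = A - h
n(S, o) = 81/5 + S (n(S, o) = 1 - (-76/5 - S) = 1 + (76/5 + S) = 81/5 + S)
√(-1566 + n(-41, 56)) = √(-1566 + (81/5 - 41)) = √(-1566 - 124/5) = √(-7954/5) = I*√39770/5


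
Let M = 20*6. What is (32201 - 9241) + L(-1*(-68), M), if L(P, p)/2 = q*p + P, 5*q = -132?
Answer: 16760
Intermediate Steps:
q = -132/5 (q = (⅕)*(-132) = -132/5 ≈ -26.400)
M = 120
L(P, p) = 2*P - 264*p/5 (L(P, p) = 2*(-132*p/5 + P) = 2*(P - 132*p/5) = 2*P - 264*p/5)
(32201 - 9241) + L(-1*(-68), M) = (32201 - 9241) + (2*(-1*(-68)) - 264/5*120) = 22960 + (2*68 - 6336) = 22960 + (136 - 6336) = 22960 - 6200 = 16760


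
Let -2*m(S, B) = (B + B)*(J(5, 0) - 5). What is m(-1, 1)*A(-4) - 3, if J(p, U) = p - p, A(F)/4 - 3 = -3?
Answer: -3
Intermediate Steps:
A(F) = 0 (A(F) = 12 + 4*(-3) = 12 - 12 = 0)
J(p, U) = 0
m(S, B) = 5*B (m(S, B) = -(B + B)*(0 - 5)/2 = -2*B*(-5)/2 = -(-5)*B = 5*B)
m(-1, 1)*A(-4) - 3 = (5*1)*0 - 3 = 5*0 - 3 = 0 - 3 = -3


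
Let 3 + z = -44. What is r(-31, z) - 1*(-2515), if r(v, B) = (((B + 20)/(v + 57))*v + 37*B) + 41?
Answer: 22079/26 ≈ 849.19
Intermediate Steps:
z = -47 (z = -3 - 44 = -47)
r(v, B) = 41 + 37*B + v*(20 + B)/(57 + v) (r(v, B) = (((20 + B)/(57 + v))*v + 37*B) + 41 = (v*(20 + B)/(57 + v) + 37*B) + 41 = (37*B + v*(20 + B)/(57 + v)) + 41 = 41 + 37*B + v*(20 + B)/(57 + v))
r(-31, z) - 1*(-2515) = (2337 + 61*(-31) + 2109*(-47) + 38*(-47)*(-31))/(57 - 31) - 1*(-2515) = (2337 - 1891 - 99123 + 55366)/26 + 2515 = (1/26)*(-43311) + 2515 = -43311/26 + 2515 = 22079/26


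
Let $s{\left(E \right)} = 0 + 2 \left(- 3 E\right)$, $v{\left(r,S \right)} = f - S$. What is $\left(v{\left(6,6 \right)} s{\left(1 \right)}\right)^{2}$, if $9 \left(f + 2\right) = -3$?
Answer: $2500$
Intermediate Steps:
$f = - \frac{7}{3}$ ($f = -2 + \frac{1}{9} \left(-3\right) = -2 - \frac{1}{3} = - \frac{7}{3} \approx -2.3333$)
$v{\left(r,S \right)} = - \frac{7}{3} - S$
$s{\left(E \right)} = - 6 E$ ($s{\left(E \right)} = 0 - 6 E = - 6 E$)
$\left(v{\left(6,6 \right)} s{\left(1 \right)}\right)^{2} = \left(\left(- \frac{7}{3} - 6\right) \left(\left(-6\right) 1\right)\right)^{2} = \left(\left(- \frac{7}{3} - 6\right) \left(-6\right)\right)^{2} = \left(\left(- \frac{25}{3}\right) \left(-6\right)\right)^{2} = 50^{2} = 2500$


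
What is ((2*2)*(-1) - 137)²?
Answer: 19881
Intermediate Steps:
((2*2)*(-1) - 137)² = (4*(-1) - 137)² = (-4 - 137)² = (-141)² = 19881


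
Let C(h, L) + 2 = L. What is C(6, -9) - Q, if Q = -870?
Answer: 859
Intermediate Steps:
C(h, L) = -2 + L
C(6, -9) - Q = (-2 - 9) - 1*(-870) = -11 + 870 = 859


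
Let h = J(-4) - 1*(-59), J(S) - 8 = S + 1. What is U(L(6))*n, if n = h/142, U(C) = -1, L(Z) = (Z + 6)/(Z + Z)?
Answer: -32/71 ≈ -0.45070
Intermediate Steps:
L(Z) = (6 + Z)/(2*Z) (L(Z) = (6 + Z)/((2*Z)) = (6 + Z)*(1/(2*Z)) = (6 + Z)/(2*Z))
J(S) = 9 + S (J(S) = 8 + (S + 1) = 8 + (1 + S) = 9 + S)
h = 64 (h = (9 - 4) - 1*(-59) = 5 + 59 = 64)
n = 32/71 (n = 64/142 = 64*(1/142) = 32/71 ≈ 0.45070)
U(L(6))*n = -1*32/71 = -32/71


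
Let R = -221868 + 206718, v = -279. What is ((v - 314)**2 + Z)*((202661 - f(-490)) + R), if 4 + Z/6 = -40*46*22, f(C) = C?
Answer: 20444168745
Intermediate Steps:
R = -15150
Z = -242904 (Z = -24 + 6*(-40*46*22) = -24 + 6*(-1840*22) = -24 + 6*(-40480) = -24 - 242880 = -242904)
((v - 314)**2 + Z)*((202661 - f(-490)) + R) = ((-279 - 314)**2 - 242904)*((202661 - 1*(-490)) - 15150) = ((-593)**2 - 242904)*((202661 + 490) - 15150) = (351649 - 242904)*(203151 - 15150) = 108745*188001 = 20444168745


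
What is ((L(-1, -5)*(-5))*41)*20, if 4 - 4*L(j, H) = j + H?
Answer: -10250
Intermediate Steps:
L(j, H) = 1 - H/4 - j/4 (L(j, H) = 1 - (j + H)/4 = 1 - (H + j)/4 = 1 + (-H/4 - j/4) = 1 - H/4 - j/4)
((L(-1, -5)*(-5))*41)*20 = (((1 - ¼*(-5) - ¼*(-1))*(-5))*41)*20 = (((1 + 5/4 + ¼)*(-5))*41)*20 = (((5/2)*(-5))*41)*20 = -25/2*41*20 = -1025/2*20 = -10250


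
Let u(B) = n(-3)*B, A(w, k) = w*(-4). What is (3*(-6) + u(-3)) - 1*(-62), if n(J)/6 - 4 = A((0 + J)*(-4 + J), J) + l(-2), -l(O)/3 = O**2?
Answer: 1700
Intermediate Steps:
A(w, k) = -4*w
l(O) = -3*O**2
n(J) = -48 - 24*J*(-4 + J) (n(J) = 24 + 6*(-4*(0 + J)*(-4 + J) - 3*(-2)**2) = 24 + 6*(-4*J*(-4 + J) - 3*4) = 24 + 6*(-4*J*(-4 + J) - 12) = 24 + 6*(-12 - 4*J*(-4 + J)) = 24 + (-72 - 24*J*(-4 + J)) = -48 - 24*J*(-4 + J))
u(B) = -552*B (u(B) = (-48 - 24*(-3)*(-4 - 3))*B = (-48 - 24*(-3)*(-7))*B = (-48 - 504)*B = -552*B)
(3*(-6) + u(-3)) - 1*(-62) = (3*(-6) - 552*(-3)) - 1*(-62) = (-18 + 1656) + 62 = 1638 + 62 = 1700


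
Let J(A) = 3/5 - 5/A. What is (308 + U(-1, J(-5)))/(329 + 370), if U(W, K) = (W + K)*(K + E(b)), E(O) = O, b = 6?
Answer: 7814/17475 ≈ 0.44715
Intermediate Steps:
J(A) = 3/5 - 5/A (J(A) = 3*(1/5) - 5/A = 3/5 - 5/A)
U(W, K) = (6 + K)*(K + W) (U(W, K) = (W + K)*(K + 6) = (K + W)*(6 + K) = (6 + K)*(K + W))
(308 + U(-1, J(-5)))/(329 + 370) = (308 + ((3/5 - 5/(-5))**2 + 6*(3/5 - 5/(-5)) + 6*(-1) + (3/5 - 5/(-5))*(-1)))/(329 + 370) = (308 + ((3/5 - 5*(-1/5))**2 + 6*(3/5 - 5*(-1/5)) - 6 + (3/5 - 5*(-1/5))*(-1)))/699 = (308 + ((3/5 + 1)**2 + 6*(3/5 + 1) - 6 + (3/5 + 1)*(-1)))*(1/699) = (308 + ((8/5)**2 + 6*(8/5) - 6 + (8/5)*(-1)))*(1/699) = (308 + (64/25 + 48/5 - 6 - 8/5))*(1/699) = (308 + 114/25)*(1/699) = (7814/25)*(1/699) = 7814/17475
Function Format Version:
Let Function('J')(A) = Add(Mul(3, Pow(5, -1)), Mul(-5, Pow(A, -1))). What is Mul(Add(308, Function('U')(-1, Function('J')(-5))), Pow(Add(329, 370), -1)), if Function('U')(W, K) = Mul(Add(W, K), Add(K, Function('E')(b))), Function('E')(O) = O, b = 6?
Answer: Rational(7814, 17475) ≈ 0.44715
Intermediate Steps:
Function('J')(A) = Add(Rational(3, 5), Mul(-5, Pow(A, -1))) (Function('J')(A) = Add(Mul(3, Rational(1, 5)), Mul(-5, Pow(A, -1))) = Add(Rational(3, 5), Mul(-5, Pow(A, -1))))
Function('U')(W, K) = Mul(Add(6, K), Add(K, W)) (Function('U')(W, K) = Mul(Add(W, K), Add(K, 6)) = Mul(Add(K, W), Add(6, K)) = Mul(Add(6, K), Add(K, W)))
Mul(Add(308, Function('U')(-1, Function('J')(-5))), Pow(Add(329, 370), -1)) = Mul(Add(308, Add(Pow(Add(Rational(3, 5), Mul(-5, Pow(-5, -1))), 2), Mul(6, Add(Rational(3, 5), Mul(-5, Pow(-5, -1)))), Mul(6, -1), Mul(Add(Rational(3, 5), Mul(-5, Pow(-5, -1))), -1))), Pow(Add(329, 370), -1)) = Mul(Add(308, Add(Pow(Add(Rational(3, 5), Mul(-5, Rational(-1, 5))), 2), Mul(6, Add(Rational(3, 5), Mul(-5, Rational(-1, 5)))), -6, Mul(Add(Rational(3, 5), Mul(-5, Rational(-1, 5))), -1))), Pow(699, -1)) = Mul(Add(308, Add(Pow(Add(Rational(3, 5), 1), 2), Mul(6, Add(Rational(3, 5), 1)), -6, Mul(Add(Rational(3, 5), 1), -1))), Rational(1, 699)) = Mul(Add(308, Add(Pow(Rational(8, 5), 2), Mul(6, Rational(8, 5)), -6, Mul(Rational(8, 5), -1))), Rational(1, 699)) = Mul(Add(308, Add(Rational(64, 25), Rational(48, 5), -6, Rational(-8, 5))), Rational(1, 699)) = Mul(Add(308, Rational(114, 25)), Rational(1, 699)) = Mul(Rational(7814, 25), Rational(1, 699)) = Rational(7814, 17475)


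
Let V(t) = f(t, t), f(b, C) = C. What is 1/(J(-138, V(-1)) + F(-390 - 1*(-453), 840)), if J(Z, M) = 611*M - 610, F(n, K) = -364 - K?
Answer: -1/2425 ≈ -0.00041237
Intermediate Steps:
V(t) = t
J(Z, M) = -610 + 611*M
1/(J(-138, V(-1)) + F(-390 - 1*(-453), 840)) = 1/((-610 + 611*(-1)) + (-364 - 1*840)) = 1/((-610 - 611) + (-364 - 840)) = 1/(-1221 - 1204) = 1/(-2425) = -1/2425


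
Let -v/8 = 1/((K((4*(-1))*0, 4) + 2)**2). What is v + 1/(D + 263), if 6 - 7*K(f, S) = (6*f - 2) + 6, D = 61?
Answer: -3961/2592 ≈ -1.5282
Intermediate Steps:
K(f, S) = 2/7 - 6*f/7 (K(f, S) = 6/7 - ((6*f - 2) + 6)/7 = 6/7 - ((-2 + 6*f) + 6)/7 = 6/7 - (4 + 6*f)/7 = 6/7 + (-4/7 - 6*f/7) = 2/7 - 6*f/7)
v = -49/32 (v = -8/((2/7 - 6*4*(-1)*0/7) + 2)**2 = -8/((2/7 - (-24)*0/7) + 2)**2 = -8/((2/7 - 6/7*0) + 2)**2 = -8/((2/7 + 0) + 2)**2 = -8/(2/7 + 2)**2 = -8/((16/7)**2) = -8/256/49 = -8*49/256 = -49/32 ≈ -1.5313)
v + 1/(D + 263) = -49/32 + 1/(61 + 263) = -49/32 + 1/324 = -3961/2592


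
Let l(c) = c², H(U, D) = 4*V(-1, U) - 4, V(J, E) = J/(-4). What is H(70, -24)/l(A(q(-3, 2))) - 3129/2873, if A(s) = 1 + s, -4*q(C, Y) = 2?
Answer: -37605/2873 ≈ -13.089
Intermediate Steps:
q(C, Y) = -½ (q(C, Y) = -¼*2 = -½)
V(J, E) = -J/4 (V(J, E) = J*(-¼) = -J/4)
H(U, D) = -3 (H(U, D) = 4*(-¼*(-1)) - 4 = 4*(¼) - 4 = 1 - 4 = -3)
H(70, -24)/l(A(q(-3, 2))) - 3129/2873 = -3/(1 - ½)² - 3129/2873 = -3/((½)²) - 3129*1/2873 = -3/¼ - 3129/2873 = -3*4 - 3129/2873 = -12 - 3129/2873 = -37605/2873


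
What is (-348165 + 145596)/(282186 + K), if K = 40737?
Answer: -67523/107641 ≈ -0.62730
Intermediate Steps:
(-348165 + 145596)/(282186 + K) = (-348165 + 145596)/(282186 + 40737) = -202569/322923 = -202569*1/322923 = -67523/107641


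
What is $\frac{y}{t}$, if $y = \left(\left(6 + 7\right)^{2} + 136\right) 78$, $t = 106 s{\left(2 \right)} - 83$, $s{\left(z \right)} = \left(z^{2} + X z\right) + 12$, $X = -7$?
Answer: $\frac{7930}{43} \approx 184.42$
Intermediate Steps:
$s{\left(z \right)} = 12 + z^{2} - 7 z$ ($s{\left(z \right)} = \left(z^{2} - 7 z\right) + 12 = 12 + z^{2} - 7 z$)
$t = 129$ ($t = 106 \left(12 + 2^{2} - 14\right) - 83 = 106 \left(12 + 4 - 14\right) - 83 = 106 \cdot 2 - 83 = 212 - 83 = 129$)
$y = 23790$ ($y = \left(13^{2} + 136\right) 78 = \left(169 + 136\right) 78 = 305 \cdot 78 = 23790$)
$\frac{y}{t} = \frac{23790}{129} = 23790 \cdot \frac{1}{129} = \frac{7930}{43}$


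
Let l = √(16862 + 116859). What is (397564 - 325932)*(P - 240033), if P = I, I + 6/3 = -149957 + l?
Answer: -27935906944 + 501424*√2729 ≈ -2.7910e+10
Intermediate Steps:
l = 7*√2729 (l = √133721 = 7*√2729 ≈ 365.68)
I = -149959 + 7*√2729 (I = -2 + (-149957 + 7*√2729) = -149959 + 7*√2729 ≈ -1.4959e+5)
P = -149959 + 7*√2729 ≈ -1.4959e+5
(397564 - 325932)*(P - 240033) = (397564 - 325932)*((-149959 + 7*√2729) - 240033) = 71632*(-389992 + 7*√2729) = -27935906944 + 501424*√2729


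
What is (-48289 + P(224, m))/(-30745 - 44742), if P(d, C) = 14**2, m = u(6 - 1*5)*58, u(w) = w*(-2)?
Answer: 48093/75487 ≈ 0.63710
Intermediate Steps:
u(w) = -2*w
m = -116 (m = -2*(6 - 1*5)*58 = -2*(6 - 5)*58 = -2*1*58 = -2*58 = -116)
P(d, C) = 196
(-48289 + P(224, m))/(-30745 - 44742) = (-48289 + 196)/(-30745 - 44742) = -48093/(-75487) = -48093*(-1/75487) = 48093/75487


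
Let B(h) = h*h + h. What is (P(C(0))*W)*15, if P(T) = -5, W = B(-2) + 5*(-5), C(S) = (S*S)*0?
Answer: 1725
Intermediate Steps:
B(h) = h + h² (B(h) = h² + h = h + h²)
C(S) = 0 (C(S) = S²*0 = 0)
W = -23 (W = -2*(1 - 2) + 5*(-5) = -2*(-1) - 25 = 2 - 25 = -23)
(P(C(0))*W)*15 = -5*(-23)*15 = 115*15 = 1725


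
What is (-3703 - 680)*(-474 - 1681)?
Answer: 9445365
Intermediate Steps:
(-3703 - 680)*(-474 - 1681) = -4383*(-2155) = 9445365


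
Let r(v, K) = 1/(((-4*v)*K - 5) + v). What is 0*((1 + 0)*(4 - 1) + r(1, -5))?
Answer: 0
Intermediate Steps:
r(v, K) = 1/(-5 + v - 4*K*v) (r(v, K) = 1/((-4*K*v - 5) + v) = 1/((-5 - 4*K*v) + v) = 1/(-5 + v - 4*K*v))
0*((1 + 0)*(4 - 1) + r(1, -5)) = 0*((1 + 0)*(4 - 1) - 1/(5 - 1*1 + 4*(-5)*1)) = 0*(1*3 - 1/(5 - 1 - 20)) = 0*(3 - 1/(-16)) = 0*(3 - 1*(-1/16)) = 0*(3 + 1/16) = 0*(49/16) = 0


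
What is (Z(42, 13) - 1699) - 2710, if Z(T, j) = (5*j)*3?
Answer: -4214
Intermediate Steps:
Z(T, j) = 15*j
(Z(42, 13) - 1699) - 2710 = (15*13 - 1699) - 2710 = (195 - 1699) - 2710 = -1504 - 2710 = -4214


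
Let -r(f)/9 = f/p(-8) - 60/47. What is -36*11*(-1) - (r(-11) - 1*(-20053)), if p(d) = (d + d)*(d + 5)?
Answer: -14792255/752 ≈ -19671.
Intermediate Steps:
p(d) = 2*d*(5 + d) (p(d) = (2*d)*(5 + d) = 2*d*(5 + d))
r(f) = 540/47 - 3*f/16 (r(f) = -9*(f/((2*(-8)*(5 - 8))) - 60/47) = -9*(f/((2*(-8)*(-3))) - 60*1/47) = -9*(f/48 - 60/47) = -9*(-60/47 + f/48) = 540/47 - 3*f/16)
-36*11*(-1) - (r(-11) - 1*(-20053)) = -36*11*(-1) - ((540/47 - 3/16*(-11)) - 1*(-20053)) = -396*(-1) - ((540/47 + 33/16) + 20053) = 396 - (10191/752 + 20053) = 396 - 1*15090047/752 = 396 - 15090047/752 = -14792255/752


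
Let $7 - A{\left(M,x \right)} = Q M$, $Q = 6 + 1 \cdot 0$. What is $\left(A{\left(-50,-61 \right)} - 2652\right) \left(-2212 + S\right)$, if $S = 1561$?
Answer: $1526595$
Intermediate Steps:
$Q = 6$ ($Q = 6 + 0 = 6$)
$A{\left(M,x \right)} = 7 - 6 M$
$\left(A{\left(-50,-61 \right)} - 2652\right) \left(-2212 + S\right) = \left(\left(7 - -300\right) - 2652\right) \left(-2212 + 1561\right) = \left(\left(7 + 300\right) - 2652\right) \left(-651\right) = \left(307 - 2652\right) \left(-651\right) = \left(-2345\right) \left(-651\right) = 1526595$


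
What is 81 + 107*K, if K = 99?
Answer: 10674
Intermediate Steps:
81 + 107*K = 81 + 107*99 = 81 + 10593 = 10674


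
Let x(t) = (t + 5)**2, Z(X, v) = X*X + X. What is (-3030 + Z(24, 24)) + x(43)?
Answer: -126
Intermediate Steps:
Z(X, v) = X + X**2 (Z(X, v) = X**2 + X = X + X**2)
x(t) = (5 + t)**2
(-3030 + Z(24, 24)) + x(43) = (-3030 + 24*(1 + 24)) + (5 + 43)**2 = (-3030 + 24*25) + 48**2 = (-3030 + 600) + 2304 = -2430 + 2304 = -126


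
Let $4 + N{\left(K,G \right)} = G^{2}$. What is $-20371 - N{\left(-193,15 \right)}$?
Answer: $-20592$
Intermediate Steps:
$N{\left(K,G \right)} = -4 + G^{2}$
$-20371 - N{\left(-193,15 \right)} = -20371 - \left(-4 + 15^{2}\right) = -20371 - \left(-4 + 225\right) = -20371 - 221 = -20592$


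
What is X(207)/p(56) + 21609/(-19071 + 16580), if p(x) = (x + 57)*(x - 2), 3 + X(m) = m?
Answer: -21891659/2533347 ≈ -8.6414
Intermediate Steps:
X(m) = -3 + m
p(x) = (-2 + x)*(57 + x) (p(x) = (57 + x)*(-2 + x) = (-2 + x)*(57 + x))
X(207)/p(56) + 21609/(-19071 + 16580) = (-3 + 207)/(-114 + 56² + 55*56) + 21609/(-19071 + 16580) = 204/(-114 + 3136 + 3080) + 21609/(-2491) = 204/6102 + 21609*(-1/2491) = 204*(1/6102) - 21609/2491 = 34/1017 - 21609/2491 = -21891659/2533347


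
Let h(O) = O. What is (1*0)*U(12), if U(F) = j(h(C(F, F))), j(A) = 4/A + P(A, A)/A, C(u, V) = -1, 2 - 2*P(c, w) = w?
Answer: 0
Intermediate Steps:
P(c, w) = 1 - w/2
j(A) = 4/A + (1 - A/2)/A
U(F) = -11/2 (U(F) = (½)*(10 - 1*(-1))/(-1) = (½)*(-1)*(10 + 1) = (½)*(-1)*11 = -11/2)
(1*0)*U(12) = (1*0)*(-11/2) = 0*(-11/2) = 0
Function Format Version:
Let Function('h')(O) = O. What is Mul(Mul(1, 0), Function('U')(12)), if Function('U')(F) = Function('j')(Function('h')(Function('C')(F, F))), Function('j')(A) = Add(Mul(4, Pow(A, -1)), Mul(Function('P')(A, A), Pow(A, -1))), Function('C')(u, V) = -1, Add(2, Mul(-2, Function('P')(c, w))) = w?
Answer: 0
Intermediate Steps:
Function('P')(c, w) = Add(1, Mul(Rational(-1, 2), w))
Function('j')(A) = Add(Mul(4, Pow(A, -1)), Mul(Pow(A, -1), Add(1, Mul(Rational(-1, 2), A)))) (Function('j')(A) = Add(Mul(4, Pow(A, -1)), Mul(Add(1, Mul(Rational(-1, 2), A)), Pow(A, -1))) = Add(Mul(4, Pow(A, -1)), Mul(Pow(A, -1), Add(1, Mul(Rational(-1, 2), A)))))
Function('U')(F) = Rational(-11, 2) (Function('U')(F) = Mul(Rational(1, 2), Pow(-1, -1), Add(10, Mul(-1, -1))) = Mul(Rational(1, 2), -1, Add(10, 1)) = Mul(Rational(1, 2), -1, 11) = Rational(-11, 2))
Mul(Mul(1, 0), Function('U')(12)) = Mul(Mul(1, 0), Rational(-11, 2)) = Mul(0, Rational(-11, 2)) = 0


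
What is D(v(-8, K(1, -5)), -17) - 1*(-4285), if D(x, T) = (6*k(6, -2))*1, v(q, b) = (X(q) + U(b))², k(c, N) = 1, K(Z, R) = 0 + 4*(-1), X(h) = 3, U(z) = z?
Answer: 4291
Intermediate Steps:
K(Z, R) = -4 (K(Z, R) = 0 - 4 = -4)
v(q, b) = (3 + b)²
D(x, T) = 6 (D(x, T) = (6*1)*1 = 6*1 = 6)
D(v(-8, K(1, -5)), -17) - 1*(-4285) = 6 - 1*(-4285) = 6 + 4285 = 4291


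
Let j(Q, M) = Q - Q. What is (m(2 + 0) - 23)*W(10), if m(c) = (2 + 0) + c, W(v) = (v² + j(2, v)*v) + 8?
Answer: -2052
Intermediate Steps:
j(Q, M) = 0
W(v) = 8 + v² (W(v) = (v² + 0*v) + 8 = (v² + 0) + 8 = v² + 8 = 8 + v²)
m(c) = 2 + c
(m(2 + 0) - 23)*W(10) = ((2 + (2 + 0)) - 23)*(8 + 10²) = ((2 + 2) - 23)*(8 + 100) = (4 - 23)*108 = -19*108 = -2052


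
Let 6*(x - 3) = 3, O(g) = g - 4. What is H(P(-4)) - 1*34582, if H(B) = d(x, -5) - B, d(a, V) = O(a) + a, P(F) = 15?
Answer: -34594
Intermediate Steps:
O(g) = -4 + g
x = 7/2 (x = 3 + (⅙)*3 = 3 + ½ = 7/2 ≈ 3.5000)
d(a, V) = -4 + 2*a (d(a, V) = (-4 + a) + a = -4 + 2*a)
H(B) = 3 - B (H(B) = (-4 + 2*(7/2)) - B = (-4 + 7) - B = 3 - B)
H(P(-4)) - 1*34582 = (3 - 1*15) - 1*34582 = (3 - 15) - 34582 = -12 - 34582 = -34594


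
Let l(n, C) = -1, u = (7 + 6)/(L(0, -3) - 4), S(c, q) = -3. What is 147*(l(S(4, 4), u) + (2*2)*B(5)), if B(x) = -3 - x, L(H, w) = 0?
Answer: -4851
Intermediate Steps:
u = -13/4 (u = (7 + 6)/(0 - 4) = 13/(-4) = 13*(-1/4) = -13/4 ≈ -3.2500)
147*(l(S(4, 4), u) + (2*2)*B(5)) = 147*(-1 + (2*2)*(-3 - 1*5)) = 147*(-1 + 4*(-3 - 5)) = 147*(-1 + 4*(-8)) = 147*(-1 - 32) = 147*(-33) = -4851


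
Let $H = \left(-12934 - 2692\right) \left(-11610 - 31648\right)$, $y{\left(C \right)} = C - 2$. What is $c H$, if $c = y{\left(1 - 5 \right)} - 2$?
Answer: $-5407596064$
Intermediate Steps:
$y{\left(C \right)} = -2 + C$
$c = -8$ ($c = \left(-2 + \left(1 - 5\right)\right) - 2 = \left(-2 - 4\right) - 2 = -6 - 2 = -8$)
$H = 675949508$ ($H = \left(-15626\right) \left(-43258\right) = 675949508$)
$c H = \left(-8\right) 675949508 = -5407596064$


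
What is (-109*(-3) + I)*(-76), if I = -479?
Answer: 11552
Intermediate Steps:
(-109*(-3) + I)*(-76) = (-109*(-3) - 479)*(-76) = (327 - 479)*(-76) = -152*(-76) = 11552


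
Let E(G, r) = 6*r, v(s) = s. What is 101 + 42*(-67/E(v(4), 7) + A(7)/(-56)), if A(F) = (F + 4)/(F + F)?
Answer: 1871/56 ≈ 33.411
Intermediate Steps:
A(F) = (4 + F)/(2*F) (A(F) = (4 + F)/((2*F)) = (4 + F)*(1/(2*F)) = (4 + F)/(2*F))
101 + 42*(-67/E(v(4), 7) + A(7)/(-56)) = 101 + 42*(-67/(6*7) + ((½)*(4 + 7)/7)/(-56)) = 101 + 42*(-67/42 + ((½)*(⅐)*11)*(-1/56)) = 101 + 42*(-67*1/42 + (11/14)*(-1/56)) = 101 + 42*(-67/42 - 11/784) = 101 + 42*(-3785/2352) = 101 - 3785/56 = 1871/56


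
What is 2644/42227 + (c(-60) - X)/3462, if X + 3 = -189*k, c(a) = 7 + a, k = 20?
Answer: 83330119/73094937 ≈ 1.1400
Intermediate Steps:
X = -3783 (X = -3 - 189*20 = -3 - 3780 = -3783)
2644/42227 + (c(-60) - X)/3462 = 2644/42227 + ((7 - 60) - 1*(-3783))/3462 = 2644*(1/42227) + (-53 + 3783)*(1/3462) = 2644/42227 + 3730*(1/3462) = 2644/42227 + 1865/1731 = 83330119/73094937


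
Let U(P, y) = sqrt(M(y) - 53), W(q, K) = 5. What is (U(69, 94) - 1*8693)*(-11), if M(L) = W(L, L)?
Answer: 95623 - 44*I*sqrt(3) ≈ 95623.0 - 76.21*I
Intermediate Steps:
M(L) = 5
U(P, y) = 4*I*sqrt(3) (U(P, y) = sqrt(5 - 53) = sqrt(-48) = 4*I*sqrt(3))
(U(69, 94) - 1*8693)*(-11) = (4*I*sqrt(3) - 1*8693)*(-11) = (4*I*sqrt(3) - 8693)*(-11) = (-8693 + 4*I*sqrt(3))*(-11) = 95623 - 44*I*sqrt(3)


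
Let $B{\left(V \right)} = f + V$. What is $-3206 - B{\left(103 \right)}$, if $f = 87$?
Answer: $-3396$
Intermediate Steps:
$B{\left(V \right)} = 87 + V$
$-3206 - B{\left(103 \right)} = -3206 - \left(87 + 103\right) = -3206 - 190 = -3396$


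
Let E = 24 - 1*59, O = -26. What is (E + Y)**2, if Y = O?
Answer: 3721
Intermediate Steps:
Y = -26
E = -35 (E = 24 - 59 = -35)
(E + Y)**2 = (-35 - 26)**2 = (-61)**2 = 3721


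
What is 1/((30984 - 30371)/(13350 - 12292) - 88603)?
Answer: -1058/93741361 ≈ -1.1286e-5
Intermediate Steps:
1/((30984 - 30371)/(13350 - 12292) - 88603) = 1/(613/1058 - 88603) = 1/(-93741361/1058) = -1058/93741361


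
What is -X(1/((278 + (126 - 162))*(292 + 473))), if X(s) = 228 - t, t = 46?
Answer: -182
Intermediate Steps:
X(s) = 182 (X(s) = 228 - 1*46 = 228 - 46 = 182)
-X(1/((278 + (126 - 162))*(292 + 473))) = -1*182 = -182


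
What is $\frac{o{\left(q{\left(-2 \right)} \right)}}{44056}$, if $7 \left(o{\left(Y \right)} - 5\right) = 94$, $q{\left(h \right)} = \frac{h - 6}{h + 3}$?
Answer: $\frac{129}{308392} \approx 0.0004183$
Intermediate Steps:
$q{\left(h \right)} = \frac{-6 + h}{3 + h}$
$o{\left(Y \right)} = \frac{129}{7}$ ($o{\left(Y \right)} = 5 + \frac{1}{7} \cdot 94 = 5 + \frac{94}{7} = \frac{129}{7}$)
$\frac{o{\left(q{\left(-2 \right)} \right)}}{44056} = \frac{129}{7 \cdot 44056} = \frac{129}{7} \cdot \frac{1}{44056} = \frac{129}{308392}$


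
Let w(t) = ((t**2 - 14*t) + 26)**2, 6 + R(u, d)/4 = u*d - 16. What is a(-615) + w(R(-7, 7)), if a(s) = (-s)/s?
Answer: 7166976963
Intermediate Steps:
R(u, d) = -88 + 4*d*u (R(u, d) = -24 + 4*(u*d - 16) = -24 + 4*(d*u - 16) = -24 + 4*(-16 + d*u) = -24 + (-64 + 4*d*u) = -88 + 4*d*u)
w(t) = (26 + t**2 - 14*t)**2
a(s) = -1
a(-615) + w(R(-7, 7)) = -1 + (26 + (-88 + 4*7*(-7))**2 - 14*(-88 + 4*7*(-7)))**2 = -1 + (26 + (-88 - 196)**2 - 14*(-88 - 196))**2 = -1 + (26 + (-284)**2 - 14*(-284))**2 = -1 + (26 + 80656 + 3976)**2 = -1 + 84658**2 = -1 + 7166976964 = 7166976963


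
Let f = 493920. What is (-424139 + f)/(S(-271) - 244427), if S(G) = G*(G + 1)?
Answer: -69781/171257 ≈ -0.40746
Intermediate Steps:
S(G) = G*(1 + G)
(-424139 + f)/(S(-271) - 244427) = (-424139 + 493920)/(-271*(1 - 271) - 244427) = 69781/(-271*(-270) - 244427) = 69781/(73170 - 244427) = 69781/(-171257) = 69781*(-1/171257) = -69781/171257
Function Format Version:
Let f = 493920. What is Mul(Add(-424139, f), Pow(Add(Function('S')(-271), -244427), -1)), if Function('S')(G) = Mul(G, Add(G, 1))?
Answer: Rational(-69781, 171257) ≈ -0.40746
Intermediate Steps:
Function('S')(G) = Mul(G, Add(1, G))
Mul(Add(-424139, f), Pow(Add(Function('S')(-271), -244427), -1)) = Mul(Add(-424139, 493920), Pow(Add(Mul(-271, Add(1, -271)), -244427), -1)) = Mul(69781, Pow(Add(Mul(-271, -270), -244427), -1)) = Mul(69781, Pow(Add(73170, -244427), -1)) = Mul(69781, Pow(-171257, -1)) = Mul(69781, Rational(-1, 171257)) = Rational(-69781, 171257)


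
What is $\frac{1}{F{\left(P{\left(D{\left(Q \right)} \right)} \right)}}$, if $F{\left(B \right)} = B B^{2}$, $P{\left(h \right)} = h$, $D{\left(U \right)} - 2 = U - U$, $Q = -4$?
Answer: $\frac{1}{8} \approx 0.125$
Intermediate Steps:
$D{\left(U \right)} = 2$ ($D{\left(U \right)} = 2 + \left(U - U\right) = 2 + 0 = 2$)
$F{\left(B \right)} = B^{3}$
$\frac{1}{F{\left(P{\left(D{\left(Q \right)} \right)} \right)}} = \frac{1}{2^{3}} = \frac{1}{8}$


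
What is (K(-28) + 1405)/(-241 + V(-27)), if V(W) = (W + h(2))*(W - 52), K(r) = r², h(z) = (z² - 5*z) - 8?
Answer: 2189/2998 ≈ 0.73015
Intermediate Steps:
h(z) = -8 + z² - 5*z
V(W) = (-52 + W)*(-14 + W) (V(W) = (W + (-8 + 2² - 5*2))*(W - 52) = (W + (-8 + 4 - 10))*(-52 + W) = (W - 14)*(-52 + W) = (-14 + W)*(-52 + W) = (-52 + W)*(-14 + W))
(K(-28) + 1405)/(-241 + V(-27)) = ((-28)² + 1405)/(-241 + (728 + (-27)² - 66*(-27))) = (784 + 1405)/(-241 + (728 + 729 + 1782)) = 2189/(-241 + 3239) = 2189/2998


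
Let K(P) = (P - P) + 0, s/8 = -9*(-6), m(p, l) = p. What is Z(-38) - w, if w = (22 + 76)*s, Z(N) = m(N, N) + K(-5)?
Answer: -42374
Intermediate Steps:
s = 432 (s = 8*(-9*(-6)) = 8*54 = 432)
K(P) = 0 (K(P) = 0 + 0 = 0)
Z(N) = N (Z(N) = N + 0 = N)
w = 42336 (w = (22 + 76)*432 = 98*432 = 42336)
Z(-38) - w = -38 - 1*42336 = -38 - 42336 = -42374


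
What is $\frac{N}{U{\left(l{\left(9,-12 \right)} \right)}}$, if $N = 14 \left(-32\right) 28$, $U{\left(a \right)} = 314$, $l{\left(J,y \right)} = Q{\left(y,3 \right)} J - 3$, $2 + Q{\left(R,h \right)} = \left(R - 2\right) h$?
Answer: $- \frac{6272}{157} \approx -39.949$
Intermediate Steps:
$Q{\left(R,h \right)} = -2 + h \left(-2 + R\right)$ ($Q{\left(R,h \right)} = -2 + \left(R - 2\right) h = -2 + \left(-2 + R\right) h = -2 + h \left(-2 + R\right)$)
$l{\left(J,y \right)} = -3 + J \left(-8 + 3 y\right)$ ($l{\left(J,y \right)} = \left(-2 - 6 + y 3\right) J - 3 = \left(-2 - 6 + 3 y\right) J - 3 = \left(-8 + 3 y\right) J - 3 = J \left(-8 + 3 y\right) - 3 = -3 + J \left(-8 + 3 y\right)$)
$N = -12544$ ($N = \left(-448\right) 28 = -12544$)
$\frac{N}{U{\left(l{\left(9,-12 \right)} \right)}} = - \frac{12544}{314} = \left(-12544\right) \frac{1}{314} = - \frac{6272}{157}$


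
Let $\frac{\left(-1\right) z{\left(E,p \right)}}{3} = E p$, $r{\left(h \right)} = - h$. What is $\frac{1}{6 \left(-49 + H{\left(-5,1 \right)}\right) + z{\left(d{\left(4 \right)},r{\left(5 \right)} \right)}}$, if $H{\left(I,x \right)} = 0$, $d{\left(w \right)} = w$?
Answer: $- \frac{1}{234} \approx -0.0042735$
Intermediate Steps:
$z{\left(E,p \right)} = - 3 E p$
$\frac{1}{6 \left(-49 + H{\left(-5,1 \right)}\right) + z{\left(d{\left(4 \right)},r{\left(5 \right)} \right)}} = \frac{1}{6 \left(-49 + 0\right) - 12 \left(\left(-1\right) 5\right)} = \frac{1}{6 \left(-49\right) - 12 \left(-5\right)} = \frac{1}{-294 + 60} = \frac{1}{-234} = - \frac{1}{234}$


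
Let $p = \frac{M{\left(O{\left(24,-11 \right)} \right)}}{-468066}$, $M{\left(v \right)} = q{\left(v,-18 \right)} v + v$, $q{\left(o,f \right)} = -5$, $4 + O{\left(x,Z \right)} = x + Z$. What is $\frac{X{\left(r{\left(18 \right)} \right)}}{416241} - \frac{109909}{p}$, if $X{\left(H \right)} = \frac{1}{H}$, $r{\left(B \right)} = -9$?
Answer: $- \frac{10706689609004279}{7492338} \approx -1.429 \cdot 10^{9}$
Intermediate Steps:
$O{\left(x,Z \right)} = -4 + Z + x$ ($O{\left(x,Z \right)} = -4 + \left(x + Z\right) = -4 + \left(Z + x\right) = -4 + Z + x$)
$M{\left(v \right)} = - 4 v$ ($M{\left(v \right)} = - 5 v + v = - 4 v$)
$p = \frac{6}{78011}$ ($p = \frac{\left(-4\right) \left(-4 - 11 + 24\right)}{-468066} = \left(-4\right) 9 \left(- \frac{1}{468066}\right) = \left(-36\right) \left(- \frac{1}{468066}\right) = \frac{6}{78011} \approx 7.6912 \cdot 10^{-5}$)
$\frac{X{\left(r{\left(18 \right)} \right)}}{416241} - \frac{109909}{p} = \frac{1}{\left(-9\right) 416241} - \frac{109909}{\frac{6}{78011}} = \left(- \frac{1}{9}\right) \frac{1}{416241} - \frac{8574110999}{6} = - \frac{1}{3746169} - \frac{8574110999}{6} = - \frac{10706689609004279}{7492338}$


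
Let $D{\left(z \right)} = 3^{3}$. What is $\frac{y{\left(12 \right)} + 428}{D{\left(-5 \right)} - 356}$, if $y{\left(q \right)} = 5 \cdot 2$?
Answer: $- \frac{438}{329} \approx -1.3313$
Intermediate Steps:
$y{\left(q \right)} = 10$
$D{\left(z \right)} = 27$
$\frac{y{\left(12 \right)} + 428}{D{\left(-5 \right)} - 356} = \frac{10 + 428}{27 - 356} = \frac{438}{-329} = 438 \left(- \frac{1}{329}\right) = - \frac{438}{329}$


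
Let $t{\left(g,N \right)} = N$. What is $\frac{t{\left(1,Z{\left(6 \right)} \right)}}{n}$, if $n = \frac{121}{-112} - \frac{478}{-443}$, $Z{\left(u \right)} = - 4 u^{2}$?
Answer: $\frac{7144704}{67} \approx 1.0664 \cdot 10^{5}$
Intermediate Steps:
$n = - \frac{67}{49616}$ ($n = 121 \left(- \frac{1}{112}\right) - - \frac{478}{443} = - \frac{121}{112} + \frac{478}{443} = - \frac{67}{49616} \approx -0.0013504$)
$\frac{t{\left(1,Z{\left(6 \right)} \right)}}{n} = \frac{\left(-4\right) 6^{2}}{- \frac{67}{49616}} = \left(-4\right) 36 \left(- \frac{49616}{67}\right) = \left(-144\right) \left(- \frac{49616}{67}\right) = \frac{7144704}{67}$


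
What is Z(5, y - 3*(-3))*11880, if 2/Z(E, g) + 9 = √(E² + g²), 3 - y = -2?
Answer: 10692/7 + 1188*√221/7 ≈ 4050.4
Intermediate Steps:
y = 5 (y = 3 - 1*(-2) = 3 + 2 = 5)
Z(E, g) = 2/(-9 + √(E² + g²))
Z(5, y - 3*(-3))*11880 = (2/(-9 + √(5² + (5 - 3*(-3))²)))*11880 = (2/(-9 + √(25 + (5 + 9)²)))*11880 = (2/(-9 + √(25 + 14²)))*11880 = (2/(-9 + √(25 + 196)))*11880 = (2/(-9 + √221))*11880 = 23760/(-9 + √221)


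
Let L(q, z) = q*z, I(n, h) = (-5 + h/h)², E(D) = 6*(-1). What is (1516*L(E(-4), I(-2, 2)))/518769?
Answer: -48512/172923 ≈ -0.28054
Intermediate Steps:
E(D) = -6
I(n, h) = 16 (I(n, h) = (-5 + 1)² = (-4)² = 16)
(1516*L(E(-4), I(-2, 2)))/518769 = (1516*(-6*16))/518769 = (1516*(-96))*(1/518769) = -145536*1/518769 = -48512/172923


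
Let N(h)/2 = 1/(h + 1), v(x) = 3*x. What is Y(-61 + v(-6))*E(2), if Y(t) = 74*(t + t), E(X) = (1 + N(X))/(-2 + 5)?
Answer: -58460/9 ≈ -6495.6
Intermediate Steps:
N(h) = 2/(1 + h) (N(h) = 2/(h + 1) = 2/(1 + h))
E(X) = ⅓ + 2/(3*(1 + X)) (E(X) = (1 + 2/(1 + X))/(-2 + 5) = (1 + 2/(1 + X))/3 = (1 + 2/(1 + X))*(⅓) = ⅓ + 2/(3*(1 + X)))
Y(t) = 148*t (Y(t) = 74*(2*t) = 148*t)
Y(-61 + v(-6))*E(2) = (148*(-61 + 3*(-6)))*((3 + 2)/(3*(1 + 2))) = (148*(-61 - 18))*((⅓)*5/3) = (148*(-79))*((⅓)*(⅓)*5) = -11692*5/9 = -58460/9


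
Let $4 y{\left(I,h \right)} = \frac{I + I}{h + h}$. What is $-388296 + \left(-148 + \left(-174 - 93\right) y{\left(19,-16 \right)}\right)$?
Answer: $- \frac{24855343}{64} \approx -3.8836 \cdot 10^{5}$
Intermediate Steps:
$y{\left(I,h \right)} = \frac{I}{4 h}$ ($y{\left(I,h \right)} = \frac{\left(I + I\right) \frac{1}{h + h}}{4} = \frac{2 I \frac{1}{2 h}}{4} = \frac{I \frac{1}{h}}{4} = \frac{I}{4 h}$)
$-388296 + \left(-148 + \left(-174 - 93\right) y{\left(19,-16 \right)}\right) = -388296 - \left(148 - \left(-174 - 93\right) \frac{1}{4} \cdot 19 \frac{1}{-16}\right) = -388296 - \left(148 + 267 \cdot \frac{1}{4} \cdot 19 \left(- \frac{1}{16}\right)\right) = -388296 - \frac{4399}{64} = - \frac{24855343}{64}$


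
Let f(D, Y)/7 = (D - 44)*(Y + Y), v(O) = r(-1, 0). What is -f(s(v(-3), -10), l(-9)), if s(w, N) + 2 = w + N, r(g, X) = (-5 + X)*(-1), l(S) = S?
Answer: -6426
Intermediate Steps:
r(g, X) = 5 - X
v(O) = 5 (v(O) = 5 - 1*0 = 5 + 0 = 5)
s(w, N) = -2 + N + w (s(w, N) = -2 + (w + N) = -2 + (N + w) = -2 + N + w)
f(D, Y) = 14*Y*(-44 + D) (f(D, Y) = 7*((D - 44)*(Y + Y)) = 7*((-44 + D)*(2*Y)) = 7*(2*Y*(-44 + D)) = 14*Y*(-44 + D))
-f(s(v(-3), -10), l(-9)) = -14*(-9)*(-44 + (-2 - 10 + 5)) = -14*(-9)*(-44 - 7) = -14*(-9)*(-51) = -1*6426 = -6426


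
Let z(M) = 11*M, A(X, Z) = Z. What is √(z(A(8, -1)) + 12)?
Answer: 1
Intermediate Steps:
√(z(A(8, -1)) + 12) = √(11*(-1) + 12) = √(-11 + 12) = √1 = 1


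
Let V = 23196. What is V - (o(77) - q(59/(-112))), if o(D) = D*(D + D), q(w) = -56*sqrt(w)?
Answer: 11338 - 2*I*sqrt(413) ≈ 11338.0 - 40.645*I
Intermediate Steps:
o(D) = 2*D**2 (o(D) = D*(2*D) = 2*D**2)
V - (o(77) - q(59/(-112))) = 23196 - (2*77**2 - (-56)*sqrt(59/(-112))) = 23196 - (2*5929 - (-56)*sqrt(59*(-1/112))) = 23196 - (11858 - (-56)*sqrt(-59/112)) = 23196 - (11858 - (-56)*I*sqrt(413)/28) = 23196 - (11858 - (-2)*I*sqrt(413)) = 23196 - (11858 + 2*I*sqrt(413)) = 23196 + (-11858 - 2*I*sqrt(413)) = 11338 - 2*I*sqrt(413)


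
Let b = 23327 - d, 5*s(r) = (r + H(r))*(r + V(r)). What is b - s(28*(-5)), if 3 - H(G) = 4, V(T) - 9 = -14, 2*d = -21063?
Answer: 59539/2 ≈ 29770.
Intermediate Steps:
d = -21063/2 (d = (½)*(-21063) = -21063/2 ≈ -10532.)
V(T) = -5 (V(T) = 9 - 14 = -5)
H(G) = -1 (H(G) = 3 - 1*4 = 3 - 4 = -1)
s(r) = (-1 + r)*(-5 + r)/5 (s(r) = ((r - 1)*(r - 5))/5 = ((-1 + r)*(-5 + r))/5 = (-1 + r)*(-5 + r)/5)
b = 67717/2 (b = 23327 - 1*(-21063/2) = 23327 + 21063/2 = 67717/2 ≈ 33859.)
b - s(28*(-5)) = 67717/2 - (1 - 168*(-5)/5 + (28*(-5))²/5) = 67717/2 - (1 - 6/5*(-140) + (⅕)*(-140)²) = 67717/2 - (1 + 168 + (⅕)*19600) = 67717/2 - (1 + 168 + 3920) = 67717/2 - 1*4089 = 67717/2 - 4089 = 59539/2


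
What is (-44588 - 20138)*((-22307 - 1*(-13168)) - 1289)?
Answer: 674962728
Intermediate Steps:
(-44588 - 20138)*((-22307 - 1*(-13168)) - 1289) = -64726*((-22307 + 13168) - 1289) = -64726*(-9139 - 1289) = -64726*(-10428) = 674962728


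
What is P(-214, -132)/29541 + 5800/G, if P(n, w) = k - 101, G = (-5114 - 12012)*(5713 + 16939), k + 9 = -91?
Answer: -3256121098/477503372843 ≈ -0.0068191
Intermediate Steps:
k = -100 (k = -9 - 91 = -100)
G = -387938152 (G = -17126*22652 = -387938152)
P(n, w) = -201 (P(n, w) = -100 - 101 = -201)
P(-214, -132)/29541 + 5800/G = -201/29541 + 5800/(-387938152) = -201*1/29541 + 5800*(-1/387938152) = -67/9847 - 725/48492269 = -3256121098/477503372843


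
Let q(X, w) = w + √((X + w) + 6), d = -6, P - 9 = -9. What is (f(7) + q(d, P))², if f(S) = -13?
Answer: 169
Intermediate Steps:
P = 0 (P = 9 - 9 = 0)
q(X, w) = w + √(6 + X + w)
(f(7) + q(d, P))² = (-13 + (0 + √(6 - 6 + 0)))² = (-13 + (0 + √0))² = (-13 + (0 + 0))² = (-13 + 0)² = (-13)² = 169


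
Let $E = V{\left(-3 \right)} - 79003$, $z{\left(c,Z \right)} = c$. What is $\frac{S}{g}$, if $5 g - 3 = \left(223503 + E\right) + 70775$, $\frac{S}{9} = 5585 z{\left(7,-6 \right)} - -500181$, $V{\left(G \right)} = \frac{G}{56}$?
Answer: $\frac{271795104}{2411113} \approx 112.73$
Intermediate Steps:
$V{\left(G \right)} = \frac{G}{56}$ ($V{\left(G \right)} = G \frac{1}{56} = \frac{G}{56}$)
$E = - \frac{4424171}{56}$ ($E = \frac{1}{56} \left(-3\right) - 79003 = - \frac{3}{56} - 79003 = - \frac{4424171}{56} \approx -79003.0$)
$S = 4853484$ ($S = 9 \left(5585 \cdot 7 - -500181\right) = 9 \left(39095 + 500181\right) = 9 \cdot 539276 = 4853484$)
$g = \frac{2411113}{56}$ ($g = \frac{3}{5} + \frac{\left(223503 - \frac{4424171}{56}\right) + 70775}{5} = \frac{3}{5} + \frac{\frac{8091997}{56} + 70775}{5} = \frac{3}{5} + \frac{1}{5} \cdot \frac{12055397}{56} = \frac{3}{5} + \frac{12055397}{280} = \frac{2411113}{56} \approx 43056.0$)
$\frac{S}{g} = \frac{4853484}{\frac{2411113}{56}} = 4853484 \cdot \frac{56}{2411113} = \frac{271795104}{2411113}$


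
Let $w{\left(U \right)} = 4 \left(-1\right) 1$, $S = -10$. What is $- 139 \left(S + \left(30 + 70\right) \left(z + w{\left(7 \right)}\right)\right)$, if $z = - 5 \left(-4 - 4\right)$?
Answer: $-499010$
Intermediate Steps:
$w{\left(U \right)} = -4$ ($w{\left(U \right)} = \left(-4\right) 1 = -4$)
$z = 40$ ($z = \left(-5\right) \left(-8\right) = 40$)
$- 139 \left(S + \left(30 + 70\right) \left(z + w{\left(7 \right)}\right)\right) = - 139 \left(-10 + \left(30 + 70\right) \left(40 - 4\right)\right) = - 139 \left(-10 + 100 \cdot 36\right) = - 139 \left(-10 + 3600\right) = \left(-139\right) 3590 = -499010$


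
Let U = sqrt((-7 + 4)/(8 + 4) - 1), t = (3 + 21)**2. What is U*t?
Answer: 288*I*sqrt(5) ≈ 643.99*I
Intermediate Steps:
t = 576 (t = 24**2 = 576)
U = I*sqrt(5)/2 (U = sqrt(-3/12 - 1) = sqrt(-3*1/12 - 1) = sqrt(-1/4 - 1) = sqrt(-5/4) = I*sqrt(5)/2 ≈ 1.118*I)
U*t = (I*sqrt(5)/2)*576 = 288*I*sqrt(5)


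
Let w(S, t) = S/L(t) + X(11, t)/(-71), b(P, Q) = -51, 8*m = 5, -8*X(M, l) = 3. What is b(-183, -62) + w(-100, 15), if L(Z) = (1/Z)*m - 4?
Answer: -277695/10792 ≈ -25.732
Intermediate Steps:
X(M, l) = -3/8 (X(M, l) = -⅛*3 = -3/8)
m = 5/8 (m = (⅛)*5 = 5/8 ≈ 0.62500)
L(Z) = -4 + 5/(8*Z) (L(Z) = (1/Z)*(5/8) - 4 = (5/8)/Z - 4 = 5/(8*Z) - 4 = -4 + 5/(8*Z))
w(S, t) = 3/568 + S/(-4 + 5/(8*t)) (w(S, t) = S/(-4 + 5/(8*t)) - 3/8/(-71) = S/(-4 + 5/(8*t)) - 3/8*(-1/71) = S/(-4 + 5/(8*t)) + 3/568 = 3/568 + S/(-4 + 5/(8*t)))
b(-183, -62) + w(-100, 15) = -51 + (-15 + 96*15 - 4544*(-100)*15)/(568*(-5 + 32*15)) = -51 + (-15 + 1440 + 6816000)/(568*(-5 + 480)) = -51 + (1/568)*6817425/475 = -51 + (1/568)*(1/475)*6817425 = -51 + 272697/10792 = -277695/10792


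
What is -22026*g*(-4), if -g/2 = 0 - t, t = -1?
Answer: -176208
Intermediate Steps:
g = -2 (g = -2*(0 - 1*(-1)) = -2*(0 + 1) = -2*1 = -2)
-22026*g*(-4) = -(-44052)*(-4) = -22026*8 = -176208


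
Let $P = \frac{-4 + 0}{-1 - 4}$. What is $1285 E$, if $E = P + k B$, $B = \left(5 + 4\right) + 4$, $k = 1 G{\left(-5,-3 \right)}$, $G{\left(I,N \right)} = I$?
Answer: $-82497$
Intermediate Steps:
$P = \frac{4}{5}$ ($P = - \frac{4}{-5} = \left(-4\right) \left(- \frac{1}{5}\right) = \frac{4}{5} \approx 0.8$)
$k = -5$ ($k = 1 \left(-5\right) = -5$)
$B = 13$ ($B = 9 + 4 = 13$)
$E = - \frac{321}{5}$ ($E = \frac{4}{5} - 65 = - \frac{321}{5} \approx -64.2$)
$1285 E = 1285 \left(- \frac{321}{5}\right) = -82497$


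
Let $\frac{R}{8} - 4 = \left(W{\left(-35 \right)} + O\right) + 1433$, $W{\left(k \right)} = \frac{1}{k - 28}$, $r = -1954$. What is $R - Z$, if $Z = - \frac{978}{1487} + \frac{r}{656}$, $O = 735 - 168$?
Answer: $\frac{492728997617}{30727368} \approx 16036.0$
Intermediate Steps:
$W{\left(k \right)} = \frac{1}{-28 + k}$
$O = 567$ ($O = 735 - 168 = 567$)
$R = \frac{1010008}{63}$ ($R = 32 + 8 \left(\left(\frac{1}{-28 - 35} + 567\right) + 1433\right) = 32 + 8 \left(\left(\frac{1}{-63} + 567\right) + 1433\right) = 32 + 8 \left(\left(- \frac{1}{63} + 567\right) + 1433\right) = 32 + 8 \left(\frac{35720}{63} + 1433\right) = 32 + 8 \cdot \frac{125999}{63} = 32 + \frac{1007992}{63} = \frac{1010008}{63} \approx 16032.0$)
$Z = - \frac{1773583}{487736}$ ($Z = - \frac{978}{1487} - \frac{1954}{656} = \left(-978\right) \frac{1}{1487} - \frac{977}{328} = - \frac{978}{1487} - \frac{977}{328} = - \frac{1773583}{487736} \approx -3.6364$)
$R - Z = \frac{1010008}{63} - - \frac{1773583}{487736} = \frac{1010008}{63} + \frac{1773583}{487736} = \frac{492728997617}{30727368}$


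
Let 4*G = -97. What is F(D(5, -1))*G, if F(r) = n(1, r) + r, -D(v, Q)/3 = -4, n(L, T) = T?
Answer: -582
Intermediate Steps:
G = -97/4 (G = (1/4)*(-97) = -97/4 ≈ -24.250)
D(v, Q) = 12 (D(v, Q) = -3*(-4) = 12)
F(r) = 2*r (F(r) = r + r = 2*r)
F(D(5, -1))*G = (2*12)*(-97/4) = 24*(-97/4) = -582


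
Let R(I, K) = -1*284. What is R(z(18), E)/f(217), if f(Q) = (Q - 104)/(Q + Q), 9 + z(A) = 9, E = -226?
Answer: -123256/113 ≈ -1090.8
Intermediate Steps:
z(A) = 0 (z(A) = -9 + 9 = 0)
f(Q) = (-104 + Q)/(2*Q) (f(Q) = (-104 + Q)/((2*Q)) = (-104 + Q)*(1/(2*Q)) = (-104 + Q)/(2*Q))
R(I, K) = -284
R(z(18), E)/f(217) = -284*434/(-104 + 217) = -284/((½)*(1/217)*113) = -284/113/434 = -284*434/113 = -123256/113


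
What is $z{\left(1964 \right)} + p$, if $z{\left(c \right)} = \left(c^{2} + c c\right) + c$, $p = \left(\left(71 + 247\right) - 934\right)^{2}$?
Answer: $8096012$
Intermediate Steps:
$p = 379456$ ($p = \left(318 - 934\right)^{2} = \left(-616\right)^{2} = 379456$)
$z{\left(c \right)} = c + 2 c^{2}$ ($z{\left(c \right)} = \left(c^{2} + c^{2}\right) + c = 2 c^{2} + c = c + 2 c^{2}$)
$z{\left(1964 \right)} + p = 1964 \left(1 + 2 \cdot 1964\right) + 379456 = 1964 \left(1 + 3928\right) + 379456 = 1964 \cdot 3929 + 379456 = 7716556 + 379456 = 8096012$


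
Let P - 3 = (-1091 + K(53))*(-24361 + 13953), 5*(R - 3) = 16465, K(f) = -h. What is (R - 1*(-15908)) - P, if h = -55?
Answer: -10763487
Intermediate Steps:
K(f) = 55 (K(f) = -1*(-55) = 55)
R = 3296 (R = 3 + (⅕)*16465 = 3 + 3293 = 3296)
P = 10782691 (P = 3 + (-1091 + 55)*(-24361 + 13953) = 3 - 1036*(-10408) = 3 + 10782688 = 10782691)
(R - 1*(-15908)) - P = (3296 - 1*(-15908)) - 1*10782691 = (3296 + 15908) - 10782691 = 19204 - 10782691 = -10763487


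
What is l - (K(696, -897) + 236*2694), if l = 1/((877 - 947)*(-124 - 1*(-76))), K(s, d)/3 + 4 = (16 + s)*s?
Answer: -7131358079/3360 ≈ -2.1224e+6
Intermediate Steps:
K(s, d) = -12 + 3*s*(16 + s) (K(s, d) = -12 + 3*((16 + s)*s) = -12 + 3*(s*(16 + s)) = -12 + 3*s*(16 + s))
l = 1/3360 (l = 1/(-70*(-124 + 76)) = 1/(-70*(-48)) = 1/3360 ≈ 0.00029762)
l - (K(696, -897) + 236*2694) = 1/3360 - ((-12 + 3*696² + 48*696) + 236*2694) = 1/3360 - ((-12 + 3*484416 + 33408) + 635784) = 1/3360 - ((-12 + 1453248 + 33408) + 635784) = 1/3360 - (1486644 + 635784) = 1/3360 - 1*2122428 = 1/3360 - 2122428 = -7131358079/3360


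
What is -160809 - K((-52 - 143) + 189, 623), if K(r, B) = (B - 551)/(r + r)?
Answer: -160803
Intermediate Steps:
K(r, B) = (-551 + B)/(2*r) (K(r, B) = (-551 + B)/((2*r)) = (-551 + B)*(1/(2*r)) = (-551 + B)/(2*r))
-160809 - K((-52 - 143) + 189, 623) = -160809 - (-551 + 623)/(2*((-52 - 143) + 189)) = -160809 - 72/(2*(-195 + 189)) = -160809 - 72/(2*(-6)) = -160809 - (-1)*72/(2*6) = -160809 - 1*(-6) = -160809 + 6 = -160803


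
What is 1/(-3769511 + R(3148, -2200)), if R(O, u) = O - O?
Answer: -1/3769511 ≈ -2.6529e-7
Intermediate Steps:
R(O, u) = 0
1/(-3769511 + R(3148, -2200)) = 1/(-3769511 + 0) = 1/(-3769511) = -1/3769511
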